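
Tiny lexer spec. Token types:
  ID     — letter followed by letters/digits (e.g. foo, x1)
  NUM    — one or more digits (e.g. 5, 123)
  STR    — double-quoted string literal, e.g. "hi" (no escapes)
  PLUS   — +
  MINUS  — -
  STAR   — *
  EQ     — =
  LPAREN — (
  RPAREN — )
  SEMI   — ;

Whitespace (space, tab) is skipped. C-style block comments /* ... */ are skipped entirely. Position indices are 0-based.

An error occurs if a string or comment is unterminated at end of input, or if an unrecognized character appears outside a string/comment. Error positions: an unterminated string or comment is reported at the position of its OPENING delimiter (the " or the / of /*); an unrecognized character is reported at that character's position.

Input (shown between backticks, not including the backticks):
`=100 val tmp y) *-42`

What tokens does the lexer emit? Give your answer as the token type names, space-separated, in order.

pos=0: emit EQ '='
pos=1: emit NUM '100' (now at pos=4)
pos=5: emit ID 'val' (now at pos=8)
pos=9: emit ID 'tmp' (now at pos=12)
pos=13: emit ID 'y' (now at pos=14)
pos=14: emit RPAREN ')'
pos=16: emit STAR '*'
pos=17: emit MINUS '-'
pos=18: emit NUM '42' (now at pos=20)
DONE. 9 tokens: [EQ, NUM, ID, ID, ID, RPAREN, STAR, MINUS, NUM]

Answer: EQ NUM ID ID ID RPAREN STAR MINUS NUM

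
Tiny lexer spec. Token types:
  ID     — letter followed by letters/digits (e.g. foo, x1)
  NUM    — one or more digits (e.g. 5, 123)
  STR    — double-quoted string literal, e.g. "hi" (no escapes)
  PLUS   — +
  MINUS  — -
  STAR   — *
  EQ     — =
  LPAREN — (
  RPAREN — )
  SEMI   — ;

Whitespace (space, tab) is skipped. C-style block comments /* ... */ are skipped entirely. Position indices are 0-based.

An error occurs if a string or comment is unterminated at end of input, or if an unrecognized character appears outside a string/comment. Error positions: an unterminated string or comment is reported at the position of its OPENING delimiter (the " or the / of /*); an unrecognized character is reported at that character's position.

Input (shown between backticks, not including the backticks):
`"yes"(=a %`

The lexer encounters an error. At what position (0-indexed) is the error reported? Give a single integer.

Answer: 9

Derivation:
pos=0: enter STRING mode
pos=0: emit STR "yes" (now at pos=5)
pos=5: emit LPAREN '('
pos=6: emit EQ '='
pos=7: emit ID 'a' (now at pos=8)
pos=9: ERROR — unrecognized char '%'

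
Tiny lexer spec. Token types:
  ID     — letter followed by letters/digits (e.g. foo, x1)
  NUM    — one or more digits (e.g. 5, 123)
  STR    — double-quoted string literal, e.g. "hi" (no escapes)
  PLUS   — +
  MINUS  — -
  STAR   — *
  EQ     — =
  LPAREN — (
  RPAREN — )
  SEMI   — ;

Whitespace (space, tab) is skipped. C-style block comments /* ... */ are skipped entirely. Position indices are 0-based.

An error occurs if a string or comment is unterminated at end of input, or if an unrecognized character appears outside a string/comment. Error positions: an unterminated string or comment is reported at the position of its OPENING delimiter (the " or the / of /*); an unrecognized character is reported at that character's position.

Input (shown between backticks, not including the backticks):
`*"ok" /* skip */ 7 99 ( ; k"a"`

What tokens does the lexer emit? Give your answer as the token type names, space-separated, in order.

pos=0: emit STAR '*'
pos=1: enter STRING mode
pos=1: emit STR "ok" (now at pos=5)
pos=6: enter COMMENT mode (saw '/*')
exit COMMENT mode (now at pos=16)
pos=17: emit NUM '7' (now at pos=18)
pos=19: emit NUM '99' (now at pos=21)
pos=22: emit LPAREN '('
pos=24: emit SEMI ';'
pos=26: emit ID 'k' (now at pos=27)
pos=27: enter STRING mode
pos=27: emit STR "a" (now at pos=30)
DONE. 8 tokens: [STAR, STR, NUM, NUM, LPAREN, SEMI, ID, STR]

Answer: STAR STR NUM NUM LPAREN SEMI ID STR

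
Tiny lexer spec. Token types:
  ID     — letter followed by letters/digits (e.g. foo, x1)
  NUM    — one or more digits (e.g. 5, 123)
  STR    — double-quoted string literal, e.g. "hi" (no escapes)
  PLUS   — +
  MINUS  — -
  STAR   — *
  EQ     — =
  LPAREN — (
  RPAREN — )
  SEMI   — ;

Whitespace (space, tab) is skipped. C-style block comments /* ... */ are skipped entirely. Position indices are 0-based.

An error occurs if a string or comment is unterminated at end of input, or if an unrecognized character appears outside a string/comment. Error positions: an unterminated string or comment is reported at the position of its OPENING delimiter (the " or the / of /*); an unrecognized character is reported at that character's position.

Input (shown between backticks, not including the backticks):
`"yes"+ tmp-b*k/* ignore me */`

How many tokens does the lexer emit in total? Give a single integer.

pos=0: enter STRING mode
pos=0: emit STR "yes" (now at pos=5)
pos=5: emit PLUS '+'
pos=7: emit ID 'tmp' (now at pos=10)
pos=10: emit MINUS '-'
pos=11: emit ID 'b' (now at pos=12)
pos=12: emit STAR '*'
pos=13: emit ID 'k' (now at pos=14)
pos=14: enter COMMENT mode (saw '/*')
exit COMMENT mode (now at pos=29)
DONE. 7 tokens: [STR, PLUS, ID, MINUS, ID, STAR, ID]

Answer: 7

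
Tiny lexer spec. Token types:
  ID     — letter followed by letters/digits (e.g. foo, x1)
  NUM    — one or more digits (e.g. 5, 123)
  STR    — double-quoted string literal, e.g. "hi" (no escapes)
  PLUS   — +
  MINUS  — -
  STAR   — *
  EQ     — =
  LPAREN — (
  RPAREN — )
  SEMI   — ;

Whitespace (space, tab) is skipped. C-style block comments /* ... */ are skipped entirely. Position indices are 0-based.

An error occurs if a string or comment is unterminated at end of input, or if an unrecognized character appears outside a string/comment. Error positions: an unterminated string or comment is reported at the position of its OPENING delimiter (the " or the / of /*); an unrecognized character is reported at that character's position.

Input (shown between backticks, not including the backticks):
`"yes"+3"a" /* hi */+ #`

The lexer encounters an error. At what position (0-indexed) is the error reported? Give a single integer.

Answer: 21

Derivation:
pos=0: enter STRING mode
pos=0: emit STR "yes" (now at pos=5)
pos=5: emit PLUS '+'
pos=6: emit NUM '3' (now at pos=7)
pos=7: enter STRING mode
pos=7: emit STR "a" (now at pos=10)
pos=11: enter COMMENT mode (saw '/*')
exit COMMENT mode (now at pos=19)
pos=19: emit PLUS '+'
pos=21: ERROR — unrecognized char '#'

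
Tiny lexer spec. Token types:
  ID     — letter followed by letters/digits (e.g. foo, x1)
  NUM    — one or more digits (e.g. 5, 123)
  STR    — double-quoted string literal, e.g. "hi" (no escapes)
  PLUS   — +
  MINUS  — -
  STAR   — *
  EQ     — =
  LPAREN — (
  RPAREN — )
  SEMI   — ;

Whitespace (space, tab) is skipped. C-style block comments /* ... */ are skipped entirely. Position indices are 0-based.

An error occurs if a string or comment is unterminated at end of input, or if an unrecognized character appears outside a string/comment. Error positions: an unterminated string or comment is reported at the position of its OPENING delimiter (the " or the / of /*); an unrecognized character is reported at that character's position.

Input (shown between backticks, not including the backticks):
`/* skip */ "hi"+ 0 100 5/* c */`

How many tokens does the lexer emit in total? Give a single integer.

pos=0: enter COMMENT mode (saw '/*')
exit COMMENT mode (now at pos=10)
pos=11: enter STRING mode
pos=11: emit STR "hi" (now at pos=15)
pos=15: emit PLUS '+'
pos=17: emit NUM '0' (now at pos=18)
pos=19: emit NUM '100' (now at pos=22)
pos=23: emit NUM '5' (now at pos=24)
pos=24: enter COMMENT mode (saw '/*')
exit COMMENT mode (now at pos=31)
DONE. 5 tokens: [STR, PLUS, NUM, NUM, NUM]

Answer: 5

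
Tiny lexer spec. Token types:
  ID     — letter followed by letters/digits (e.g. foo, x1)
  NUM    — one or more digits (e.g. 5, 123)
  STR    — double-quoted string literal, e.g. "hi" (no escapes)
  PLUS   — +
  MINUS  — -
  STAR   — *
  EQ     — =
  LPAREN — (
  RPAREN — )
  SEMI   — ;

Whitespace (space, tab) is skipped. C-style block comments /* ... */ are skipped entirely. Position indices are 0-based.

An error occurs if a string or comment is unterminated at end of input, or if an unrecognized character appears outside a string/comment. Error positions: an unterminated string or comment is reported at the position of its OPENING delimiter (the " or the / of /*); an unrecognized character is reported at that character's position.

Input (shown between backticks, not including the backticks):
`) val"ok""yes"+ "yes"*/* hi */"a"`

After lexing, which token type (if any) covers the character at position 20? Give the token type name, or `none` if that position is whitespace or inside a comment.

Answer: STR

Derivation:
pos=0: emit RPAREN ')'
pos=2: emit ID 'val' (now at pos=5)
pos=5: enter STRING mode
pos=5: emit STR "ok" (now at pos=9)
pos=9: enter STRING mode
pos=9: emit STR "yes" (now at pos=14)
pos=14: emit PLUS '+'
pos=16: enter STRING mode
pos=16: emit STR "yes" (now at pos=21)
pos=21: emit STAR '*'
pos=22: enter COMMENT mode (saw '/*')
exit COMMENT mode (now at pos=30)
pos=30: enter STRING mode
pos=30: emit STR "a" (now at pos=33)
DONE. 8 tokens: [RPAREN, ID, STR, STR, PLUS, STR, STAR, STR]
Position 20: char is '"' -> STR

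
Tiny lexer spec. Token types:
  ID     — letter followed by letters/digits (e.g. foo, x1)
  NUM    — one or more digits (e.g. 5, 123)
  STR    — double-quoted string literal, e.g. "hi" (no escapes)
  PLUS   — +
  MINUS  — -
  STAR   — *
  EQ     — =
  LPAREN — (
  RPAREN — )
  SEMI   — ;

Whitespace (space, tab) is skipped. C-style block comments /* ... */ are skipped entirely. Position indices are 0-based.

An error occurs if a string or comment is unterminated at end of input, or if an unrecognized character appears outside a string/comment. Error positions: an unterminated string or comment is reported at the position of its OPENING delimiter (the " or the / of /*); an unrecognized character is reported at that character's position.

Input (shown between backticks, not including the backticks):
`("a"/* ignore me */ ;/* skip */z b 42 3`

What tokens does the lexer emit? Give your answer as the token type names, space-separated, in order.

Answer: LPAREN STR SEMI ID ID NUM NUM

Derivation:
pos=0: emit LPAREN '('
pos=1: enter STRING mode
pos=1: emit STR "a" (now at pos=4)
pos=4: enter COMMENT mode (saw '/*')
exit COMMENT mode (now at pos=19)
pos=20: emit SEMI ';'
pos=21: enter COMMENT mode (saw '/*')
exit COMMENT mode (now at pos=31)
pos=31: emit ID 'z' (now at pos=32)
pos=33: emit ID 'b' (now at pos=34)
pos=35: emit NUM '42' (now at pos=37)
pos=38: emit NUM '3' (now at pos=39)
DONE. 7 tokens: [LPAREN, STR, SEMI, ID, ID, NUM, NUM]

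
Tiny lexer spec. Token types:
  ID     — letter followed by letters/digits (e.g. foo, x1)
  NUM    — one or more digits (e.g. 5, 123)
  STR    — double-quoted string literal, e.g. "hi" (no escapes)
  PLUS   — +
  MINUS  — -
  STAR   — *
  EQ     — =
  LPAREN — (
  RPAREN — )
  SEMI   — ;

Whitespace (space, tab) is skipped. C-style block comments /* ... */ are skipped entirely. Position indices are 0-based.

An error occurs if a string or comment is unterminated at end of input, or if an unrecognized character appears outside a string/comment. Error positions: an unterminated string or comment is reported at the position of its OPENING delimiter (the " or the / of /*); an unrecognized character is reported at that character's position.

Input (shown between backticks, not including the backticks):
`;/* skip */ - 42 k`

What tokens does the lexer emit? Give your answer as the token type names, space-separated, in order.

Answer: SEMI MINUS NUM ID

Derivation:
pos=0: emit SEMI ';'
pos=1: enter COMMENT mode (saw '/*')
exit COMMENT mode (now at pos=11)
pos=12: emit MINUS '-'
pos=14: emit NUM '42' (now at pos=16)
pos=17: emit ID 'k' (now at pos=18)
DONE. 4 tokens: [SEMI, MINUS, NUM, ID]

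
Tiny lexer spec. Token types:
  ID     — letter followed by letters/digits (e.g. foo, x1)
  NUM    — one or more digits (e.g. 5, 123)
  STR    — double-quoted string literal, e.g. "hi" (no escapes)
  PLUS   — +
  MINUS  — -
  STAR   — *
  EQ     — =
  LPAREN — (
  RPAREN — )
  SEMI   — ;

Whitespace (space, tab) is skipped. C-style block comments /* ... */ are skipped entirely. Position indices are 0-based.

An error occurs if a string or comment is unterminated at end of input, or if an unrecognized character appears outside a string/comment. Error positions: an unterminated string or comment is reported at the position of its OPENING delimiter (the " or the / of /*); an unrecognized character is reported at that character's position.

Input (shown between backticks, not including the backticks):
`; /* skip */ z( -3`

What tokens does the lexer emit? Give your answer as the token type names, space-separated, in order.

pos=0: emit SEMI ';'
pos=2: enter COMMENT mode (saw '/*')
exit COMMENT mode (now at pos=12)
pos=13: emit ID 'z' (now at pos=14)
pos=14: emit LPAREN '('
pos=16: emit MINUS '-'
pos=17: emit NUM '3' (now at pos=18)
DONE. 5 tokens: [SEMI, ID, LPAREN, MINUS, NUM]

Answer: SEMI ID LPAREN MINUS NUM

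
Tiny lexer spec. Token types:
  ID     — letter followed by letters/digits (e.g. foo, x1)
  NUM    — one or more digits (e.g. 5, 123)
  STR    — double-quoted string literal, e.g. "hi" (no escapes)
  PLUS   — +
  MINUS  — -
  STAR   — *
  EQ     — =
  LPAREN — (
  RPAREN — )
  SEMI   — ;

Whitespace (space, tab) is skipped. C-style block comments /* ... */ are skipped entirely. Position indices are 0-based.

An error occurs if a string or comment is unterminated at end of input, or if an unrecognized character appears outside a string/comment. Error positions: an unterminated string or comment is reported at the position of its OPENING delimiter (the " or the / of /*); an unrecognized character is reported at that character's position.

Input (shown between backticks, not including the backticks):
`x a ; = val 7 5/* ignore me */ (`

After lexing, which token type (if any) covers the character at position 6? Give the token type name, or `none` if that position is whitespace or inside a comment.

Answer: EQ

Derivation:
pos=0: emit ID 'x' (now at pos=1)
pos=2: emit ID 'a' (now at pos=3)
pos=4: emit SEMI ';'
pos=6: emit EQ '='
pos=8: emit ID 'val' (now at pos=11)
pos=12: emit NUM '7' (now at pos=13)
pos=14: emit NUM '5' (now at pos=15)
pos=15: enter COMMENT mode (saw '/*')
exit COMMENT mode (now at pos=30)
pos=31: emit LPAREN '('
DONE. 8 tokens: [ID, ID, SEMI, EQ, ID, NUM, NUM, LPAREN]
Position 6: char is '=' -> EQ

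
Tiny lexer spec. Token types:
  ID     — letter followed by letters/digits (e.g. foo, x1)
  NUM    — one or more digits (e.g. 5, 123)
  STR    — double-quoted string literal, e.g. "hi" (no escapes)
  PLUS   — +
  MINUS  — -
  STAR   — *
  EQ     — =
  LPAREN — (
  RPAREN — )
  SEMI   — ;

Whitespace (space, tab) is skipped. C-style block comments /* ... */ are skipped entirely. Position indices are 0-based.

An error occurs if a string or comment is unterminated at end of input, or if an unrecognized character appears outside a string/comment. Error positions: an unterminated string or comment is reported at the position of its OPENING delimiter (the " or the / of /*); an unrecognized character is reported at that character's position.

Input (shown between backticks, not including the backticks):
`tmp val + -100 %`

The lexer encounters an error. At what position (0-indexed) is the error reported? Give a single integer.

pos=0: emit ID 'tmp' (now at pos=3)
pos=4: emit ID 'val' (now at pos=7)
pos=8: emit PLUS '+'
pos=10: emit MINUS '-'
pos=11: emit NUM '100' (now at pos=14)
pos=15: ERROR — unrecognized char '%'

Answer: 15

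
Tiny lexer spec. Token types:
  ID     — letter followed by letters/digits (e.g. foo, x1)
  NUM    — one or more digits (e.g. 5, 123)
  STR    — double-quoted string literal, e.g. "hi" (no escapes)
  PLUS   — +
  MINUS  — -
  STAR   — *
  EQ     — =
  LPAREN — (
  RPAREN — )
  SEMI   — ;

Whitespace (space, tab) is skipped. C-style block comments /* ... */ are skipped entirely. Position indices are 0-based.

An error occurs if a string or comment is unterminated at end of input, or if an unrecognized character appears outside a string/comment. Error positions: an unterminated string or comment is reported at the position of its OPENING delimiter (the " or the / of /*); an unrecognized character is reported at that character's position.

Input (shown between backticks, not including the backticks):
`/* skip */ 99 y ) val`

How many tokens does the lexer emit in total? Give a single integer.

Answer: 4

Derivation:
pos=0: enter COMMENT mode (saw '/*')
exit COMMENT mode (now at pos=10)
pos=11: emit NUM '99' (now at pos=13)
pos=14: emit ID 'y' (now at pos=15)
pos=16: emit RPAREN ')'
pos=18: emit ID 'val' (now at pos=21)
DONE. 4 tokens: [NUM, ID, RPAREN, ID]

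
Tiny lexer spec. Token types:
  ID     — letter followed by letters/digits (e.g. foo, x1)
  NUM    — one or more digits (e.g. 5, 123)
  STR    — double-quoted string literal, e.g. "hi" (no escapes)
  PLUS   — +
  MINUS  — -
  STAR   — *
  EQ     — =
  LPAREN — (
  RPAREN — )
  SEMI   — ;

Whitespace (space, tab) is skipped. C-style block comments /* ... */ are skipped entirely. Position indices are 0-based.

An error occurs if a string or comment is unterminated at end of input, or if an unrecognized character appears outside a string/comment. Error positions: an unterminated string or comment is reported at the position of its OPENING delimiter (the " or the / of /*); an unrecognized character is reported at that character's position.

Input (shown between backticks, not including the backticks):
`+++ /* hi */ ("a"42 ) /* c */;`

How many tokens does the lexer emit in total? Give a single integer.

pos=0: emit PLUS '+'
pos=1: emit PLUS '+'
pos=2: emit PLUS '+'
pos=4: enter COMMENT mode (saw '/*')
exit COMMENT mode (now at pos=12)
pos=13: emit LPAREN '('
pos=14: enter STRING mode
pos=14: emit STR "a" (now at pos=17)
pos=17: emit NUM '42' (now at pos=19)
pos=20: emit RPAREN ')'
pos=22: enter COMMENT mode (saw '/*')
exit COMMENT mode (now at pos=29)
pos=29: emit SEMI ';'
DONE. 8 tokens: [PLUS, PLUS, PLUS, LPAREN, STR, NUM, RPAREN, SEMI]

Answer: 8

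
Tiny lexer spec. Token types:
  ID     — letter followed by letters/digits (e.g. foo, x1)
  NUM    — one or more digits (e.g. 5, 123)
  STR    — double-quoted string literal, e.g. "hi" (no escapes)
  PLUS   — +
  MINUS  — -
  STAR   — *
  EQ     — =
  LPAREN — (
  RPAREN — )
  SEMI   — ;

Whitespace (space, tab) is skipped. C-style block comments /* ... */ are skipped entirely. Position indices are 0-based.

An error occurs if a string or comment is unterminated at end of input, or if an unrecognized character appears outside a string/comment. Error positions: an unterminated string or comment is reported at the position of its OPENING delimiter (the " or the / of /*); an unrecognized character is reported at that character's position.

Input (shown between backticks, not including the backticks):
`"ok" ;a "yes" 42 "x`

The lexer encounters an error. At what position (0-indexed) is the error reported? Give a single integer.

Answer: 17

Derivation:
pos=0: enter STRING mode
pos=0: emit STR "ok" (now at pos=4)
pos=5: emit SEMI ';'
pos=6: emit ID 'a' (now at pos=7)
pos=8: enter STRING mode
pos=8: emit STR "yes" (now at pos=13)
pos=14: emit NUM '42' (now at pos=16)
pos=17: enter STRING mode
pos=17: ERROR — unterminated string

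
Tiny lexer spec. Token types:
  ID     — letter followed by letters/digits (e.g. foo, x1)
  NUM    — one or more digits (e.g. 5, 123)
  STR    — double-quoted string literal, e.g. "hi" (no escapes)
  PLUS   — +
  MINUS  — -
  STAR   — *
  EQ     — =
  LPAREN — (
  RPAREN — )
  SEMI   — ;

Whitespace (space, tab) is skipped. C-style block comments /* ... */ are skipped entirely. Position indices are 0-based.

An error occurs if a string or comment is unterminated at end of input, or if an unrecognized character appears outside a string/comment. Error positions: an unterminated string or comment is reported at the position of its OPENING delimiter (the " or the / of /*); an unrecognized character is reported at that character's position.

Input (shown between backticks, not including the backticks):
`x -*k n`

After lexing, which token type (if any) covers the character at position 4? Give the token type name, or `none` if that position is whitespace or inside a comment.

pos=0: emit ID 'x' (now at pos=1)
pos=2: emit MINUS '-'
pos=3: emit STAR '*'
pos=4: emit ID 'k' (now at pos=5)
pos=6: emit ID 'n' (now at pos=7)
DONE. 5 tokens: [ID, MINUS, STAR, ID, ID]
Position 4: char is 'k' -> ID

Answer: ID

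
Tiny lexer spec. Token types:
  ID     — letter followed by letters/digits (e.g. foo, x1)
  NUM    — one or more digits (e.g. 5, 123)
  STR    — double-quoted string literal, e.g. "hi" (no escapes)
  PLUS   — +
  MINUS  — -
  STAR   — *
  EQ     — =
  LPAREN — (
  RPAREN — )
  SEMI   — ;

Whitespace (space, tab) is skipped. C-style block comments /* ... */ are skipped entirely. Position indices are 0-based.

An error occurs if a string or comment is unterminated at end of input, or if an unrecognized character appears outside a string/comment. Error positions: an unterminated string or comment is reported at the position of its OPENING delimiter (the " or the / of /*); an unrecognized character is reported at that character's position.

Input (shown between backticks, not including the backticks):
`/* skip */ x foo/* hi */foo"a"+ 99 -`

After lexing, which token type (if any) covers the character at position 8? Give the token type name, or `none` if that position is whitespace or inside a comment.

Answer: none

Derivation:
pos=0: enter COMMENT mode (saw '/*')
exit COMMENT mode (now at pos=10)
pos=11: emit ID 'x' (now at pos=12)
pos=13: emit ID 'foo' (now at pos=16)
pos=16: enter COMMENT mode (saw '/*')
exit COMMENT mode (now at pos=24)
pos=24: emit ID 'foo' (now at pos=27)
pos=27: enter STRING mode
pos=27: emit STR "a" (now at pos=30)
pos=30: emit PLUS '+'
pos=32: emit NUM '99' (now at pos=34)
pos=35: emit MINUS '-'
DONE. 7 tokens: [ID, ID, ID, STR, PLUS, NUM, MINUS]
Position 8: char is '*' -> none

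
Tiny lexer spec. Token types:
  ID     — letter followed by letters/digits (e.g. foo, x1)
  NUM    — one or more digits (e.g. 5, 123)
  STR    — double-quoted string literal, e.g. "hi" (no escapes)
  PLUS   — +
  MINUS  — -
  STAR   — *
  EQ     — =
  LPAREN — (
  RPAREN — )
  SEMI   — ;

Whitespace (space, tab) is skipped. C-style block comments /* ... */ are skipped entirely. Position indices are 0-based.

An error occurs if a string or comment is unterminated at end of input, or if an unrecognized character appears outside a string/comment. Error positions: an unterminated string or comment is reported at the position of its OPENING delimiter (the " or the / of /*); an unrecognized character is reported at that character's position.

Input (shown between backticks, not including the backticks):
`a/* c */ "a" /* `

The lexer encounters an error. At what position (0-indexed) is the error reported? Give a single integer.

Answer: 13

Derivation:
pos=0: emit ID 'a' (now at pos=1)
pos=1: enter COMMENT mode (saw '/*')
exit COMMENT mode (now at pos=8)
pos=9: enter STRING mode
pos=9: emit STR "a" (now at pos=12)
pos=13: enter COMMENT mode (saw '/*')
pos=13: ERROR — unterminated comment (reached EOF)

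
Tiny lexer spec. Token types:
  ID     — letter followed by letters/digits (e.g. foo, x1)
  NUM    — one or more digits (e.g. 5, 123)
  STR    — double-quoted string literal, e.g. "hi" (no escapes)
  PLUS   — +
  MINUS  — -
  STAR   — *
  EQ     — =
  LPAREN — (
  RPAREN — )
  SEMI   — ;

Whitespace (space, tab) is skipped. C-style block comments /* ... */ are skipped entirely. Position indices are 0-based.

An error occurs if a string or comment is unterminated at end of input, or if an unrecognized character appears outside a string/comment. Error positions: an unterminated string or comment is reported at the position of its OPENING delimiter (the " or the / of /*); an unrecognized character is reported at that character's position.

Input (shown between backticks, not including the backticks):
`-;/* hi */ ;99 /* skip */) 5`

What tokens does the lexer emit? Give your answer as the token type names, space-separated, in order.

Answer: MINUS SEMI SEMI NUM RPAREN NUM

Derivation:
pos=0: emit MINUS '-'
pos=1: emit SEMI ';'
pos=2: enter COMMENT mode (saw '/*')
exit COMMENT mode (now at pos=10)
pos=11: emit SEMI ';'
pos=12: emit NUM '99' (now at pos=14)
pos=15: enter COMMENT mode (saw '/*')
exit COMMENT mode (now at pos=25)
pos=25: emit RPAREN ')'
pos=27: emit NUM '5' (now at pos=28)
DONE. 6 tokens: [MINUS, SEMI, SEMI, NUM, RPAREN, NUM]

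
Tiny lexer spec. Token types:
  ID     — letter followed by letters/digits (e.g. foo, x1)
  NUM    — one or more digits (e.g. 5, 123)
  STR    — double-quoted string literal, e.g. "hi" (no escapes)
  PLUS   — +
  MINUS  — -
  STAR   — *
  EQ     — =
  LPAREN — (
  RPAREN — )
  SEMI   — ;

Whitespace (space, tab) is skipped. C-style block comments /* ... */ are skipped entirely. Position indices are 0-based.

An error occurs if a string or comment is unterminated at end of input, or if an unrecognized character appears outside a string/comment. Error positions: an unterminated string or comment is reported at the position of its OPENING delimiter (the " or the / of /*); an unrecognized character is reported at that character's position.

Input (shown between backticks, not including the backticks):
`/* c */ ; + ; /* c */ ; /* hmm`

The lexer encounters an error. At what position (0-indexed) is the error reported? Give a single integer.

Answer: 24

Derivation:
pos=0: enter COMMENT mode (saw '/*')
exit COMMENT mode (now at pos=7)
pos=8: emit SEMI ';'
pos=10: emit PLUS '+'
pos=12: emit SEMI ';'
pos=14: enter COMMENT mode (saw '/*')
exit COMMENT mode (now at pos=21)
pos=22: emit SEMI ';'
pos=24: enter COMMENT mode (saw '/*')
pos=24: ERROR — unterminated comment (reached EOF)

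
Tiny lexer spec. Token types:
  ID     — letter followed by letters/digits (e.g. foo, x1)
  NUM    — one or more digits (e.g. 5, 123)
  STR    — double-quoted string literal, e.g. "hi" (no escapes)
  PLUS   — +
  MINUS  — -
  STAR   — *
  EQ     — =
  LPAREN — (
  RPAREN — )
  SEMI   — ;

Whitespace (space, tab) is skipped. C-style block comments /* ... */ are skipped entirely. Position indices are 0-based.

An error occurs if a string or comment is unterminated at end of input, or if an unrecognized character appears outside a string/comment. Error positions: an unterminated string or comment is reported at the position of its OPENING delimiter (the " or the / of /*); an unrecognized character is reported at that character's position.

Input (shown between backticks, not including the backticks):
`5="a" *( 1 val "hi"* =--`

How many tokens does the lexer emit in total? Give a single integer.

pos=0: emit NUM '5' (now at pos=1)
pos=1: emit EQ '='
pos=2: enter STRING mode
pos=2: emit STR "a" (now at pos=5)
pos=6: emit STAR '*'
pos=7: emit LPAREN '('
pos=9: emit NUM '1' (now at pos=10)
pos=11: emit ID 'val' (now at pos=14)
pos=15: enter STRING mode
pos=15: emit STR "hi" (now at pos=19)
pos=19: emit STAR '*'
pos=21: emit EQ '='
pos=22: emit MINUS '-'
pos=23: emit MINUS '-'
DONE. 12 tokens: [NUM, EQ, STR, STAR, LPAREN, NUM, ID, STR, STAR, EQ, MINUS, MINUS]

Answer: 12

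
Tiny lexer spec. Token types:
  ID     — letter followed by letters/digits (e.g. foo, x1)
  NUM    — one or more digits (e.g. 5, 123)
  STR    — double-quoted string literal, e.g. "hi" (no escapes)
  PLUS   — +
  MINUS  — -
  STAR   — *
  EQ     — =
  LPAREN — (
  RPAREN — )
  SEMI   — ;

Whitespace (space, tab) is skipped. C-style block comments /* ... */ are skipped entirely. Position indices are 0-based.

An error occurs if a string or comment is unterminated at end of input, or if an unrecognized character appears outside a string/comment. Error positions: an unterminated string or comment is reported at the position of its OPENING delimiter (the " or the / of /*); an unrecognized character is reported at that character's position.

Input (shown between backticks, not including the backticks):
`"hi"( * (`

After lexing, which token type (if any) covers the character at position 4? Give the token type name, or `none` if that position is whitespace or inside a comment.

Answer: LPAREN

Derivation:
pos=0: enter STRING mode
pos=0: emit STR "hi" (now at pos=4)
pos=4: emit LPAREN '('
pos=6: emit STAR '*'
pos=8: emit LPAREN '('
DONE. 4 tokens: [STR, LPAREN, STAR, LPAREN]
Position 4: char is '(' -> LPAREN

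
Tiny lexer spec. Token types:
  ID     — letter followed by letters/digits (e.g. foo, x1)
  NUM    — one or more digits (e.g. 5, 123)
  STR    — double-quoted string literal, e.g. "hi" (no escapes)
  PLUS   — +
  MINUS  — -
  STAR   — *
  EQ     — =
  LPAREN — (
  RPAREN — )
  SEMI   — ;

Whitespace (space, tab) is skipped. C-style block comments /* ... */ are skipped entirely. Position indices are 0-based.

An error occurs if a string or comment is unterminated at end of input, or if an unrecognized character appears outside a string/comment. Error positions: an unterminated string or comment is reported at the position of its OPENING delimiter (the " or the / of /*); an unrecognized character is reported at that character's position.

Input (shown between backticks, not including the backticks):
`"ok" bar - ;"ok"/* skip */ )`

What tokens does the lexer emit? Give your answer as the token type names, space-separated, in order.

Answer: STR ID MINUS SEMI STR RPAREN

Derivation:
pos=0: enter STRING mode
pos=0: emit STR "ok" (now at pos=4)
pos=5: emit ID 'bar' (now at pos=8)
pos=9: emit MINUS '-'
pos=11: emit SEMI ';'
pos=12: enter STRING mode
pos=12: emit STR "ok" (now at pos=16)
pos=16: enter COMMENT mode (saw '/*')
exit COMMENT mode (now at pos=26)
pos=27: emit RPAREN ')'
DONE. 6 tokens: [STR, ID, MINUS, SEMI, STR, RPAREN]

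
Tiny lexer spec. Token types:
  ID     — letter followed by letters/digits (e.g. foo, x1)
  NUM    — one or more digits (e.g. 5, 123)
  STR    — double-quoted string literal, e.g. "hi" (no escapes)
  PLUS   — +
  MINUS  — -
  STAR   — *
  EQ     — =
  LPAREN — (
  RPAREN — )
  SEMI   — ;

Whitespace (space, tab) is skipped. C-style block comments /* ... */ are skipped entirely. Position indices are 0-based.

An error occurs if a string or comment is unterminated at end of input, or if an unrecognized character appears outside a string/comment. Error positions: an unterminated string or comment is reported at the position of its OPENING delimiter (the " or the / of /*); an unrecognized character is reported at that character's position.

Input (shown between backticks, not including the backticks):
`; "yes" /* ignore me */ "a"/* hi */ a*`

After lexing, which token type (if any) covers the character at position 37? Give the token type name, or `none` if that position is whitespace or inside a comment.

Answer: STAR

Derivation:
pos=0: emit SEMI ';'
pos=2: enter STRING mode
pos=2: emit STR "yes" (now at pos=7)
pos=8: enter COMMENT mode (saw '/*')
exit COMMENT mode (now at pos=23)
pos=24: enter STRING mode
pos=24: emit STR "a" (now at pos=27)
pos=27: enter COMMENT mode (saw '/*')
exit COMMENT mode (now at pos=35)
pos=36: emit ID 'a' (now at pos=37)
pos=37: emit STAR '*'
DONE. 5 tokens: [SEMI, STR, STR, ID, STAR]
Position 37: char is '*' -> STAR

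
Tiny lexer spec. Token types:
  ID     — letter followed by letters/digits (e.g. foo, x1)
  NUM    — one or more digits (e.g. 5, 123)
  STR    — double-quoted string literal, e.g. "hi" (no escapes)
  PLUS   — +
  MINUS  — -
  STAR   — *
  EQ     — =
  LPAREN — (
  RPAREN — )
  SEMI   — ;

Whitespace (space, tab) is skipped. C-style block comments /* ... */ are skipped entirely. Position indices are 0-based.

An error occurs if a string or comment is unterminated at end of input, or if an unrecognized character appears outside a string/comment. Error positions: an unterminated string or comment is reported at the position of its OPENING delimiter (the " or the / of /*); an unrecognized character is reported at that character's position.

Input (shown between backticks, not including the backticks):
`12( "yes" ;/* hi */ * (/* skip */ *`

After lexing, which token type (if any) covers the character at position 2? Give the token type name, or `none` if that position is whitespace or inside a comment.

Answer: LPAREN

Derivation:
pos=0: emit NUM '12' (now at pos=2)
pos=2: emit LPAREN '('
pos=4: enter STRING mode
pos=4: emit STR "yes" (now at pos=9)
pos=10: emit SEMI ';'
pos=11: enter COMMENT mode (saw '/*')
exit COMMENT mode (now at pos=19)
pos=20: emit STAR '*'
pos=22: emit LPAREN '('
pos=23: enter COMMENT mode (saw '/*')
exit COMMENT mode (now at pos=33)
pos=34: emit STAR '*'
DONE. 7 tokens: [NUM, LPAREN, STR, SEMI, STAR, LPAREN, STAR]
Position 2: char is '(' -> LPAREN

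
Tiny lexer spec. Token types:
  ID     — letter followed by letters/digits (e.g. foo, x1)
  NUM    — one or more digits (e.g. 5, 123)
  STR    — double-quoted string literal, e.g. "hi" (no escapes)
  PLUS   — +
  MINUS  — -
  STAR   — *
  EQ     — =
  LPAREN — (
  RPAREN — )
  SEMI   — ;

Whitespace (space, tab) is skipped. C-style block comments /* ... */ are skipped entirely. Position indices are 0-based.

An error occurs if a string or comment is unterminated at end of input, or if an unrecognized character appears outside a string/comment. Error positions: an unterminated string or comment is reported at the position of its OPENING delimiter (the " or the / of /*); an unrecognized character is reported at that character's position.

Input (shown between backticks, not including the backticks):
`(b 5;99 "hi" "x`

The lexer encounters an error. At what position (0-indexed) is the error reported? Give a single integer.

pos=0: emit LPAREN '('
pos=1: emit ID 'b' (now at pos=2)
pos=3: emit NUM '5' (now at pos=4)
pos=4: emit SEMI ';'
pos=5: emit NUM '99' (now at pos=7)
pos=8: enter STRING mode
pos=8: emit STR "hi" (now at pos=12)
pos=13: enter STRING mode
pos=13: ERROR — unterminated string

Answer: 13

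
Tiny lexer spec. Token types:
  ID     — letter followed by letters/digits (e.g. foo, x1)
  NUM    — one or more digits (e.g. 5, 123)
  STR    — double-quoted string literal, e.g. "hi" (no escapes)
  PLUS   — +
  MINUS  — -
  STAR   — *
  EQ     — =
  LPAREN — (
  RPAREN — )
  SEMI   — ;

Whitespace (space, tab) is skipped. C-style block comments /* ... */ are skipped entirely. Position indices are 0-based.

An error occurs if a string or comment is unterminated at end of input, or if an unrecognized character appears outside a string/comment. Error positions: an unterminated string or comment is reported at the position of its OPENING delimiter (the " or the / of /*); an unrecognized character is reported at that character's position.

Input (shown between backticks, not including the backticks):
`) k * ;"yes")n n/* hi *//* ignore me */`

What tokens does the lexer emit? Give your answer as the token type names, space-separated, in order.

pos=0: emit RPAREN ')'
pos=2: emit ID 'k' (now at pos=3)
pos=4: emit STAR '*'
pos=6: emit SEMI ';'
pos=7: enter STRING mode
pos=7: emit STR "yes" (now at pos=12)
pos=12: emit RPAREN ')'
pos=13: emit ID 'n' (now at pos=14)
pos=15: emit ID 'n' (now at pos=16)
pos=16: enter COMMENT mode (saw '/*')
exit COMMENT mode (now at pos=24)
pos=24: enter COMMENT mode (saw '/*')
exit COMMENT mode (now at pos=39)
DONE. 8 tokens: [RPAREN, ID, STAR, SEMI, STR, RPAREN, ID, ID]

Answer: RPAREN ID STAR SEMI STR RPAREN ID ID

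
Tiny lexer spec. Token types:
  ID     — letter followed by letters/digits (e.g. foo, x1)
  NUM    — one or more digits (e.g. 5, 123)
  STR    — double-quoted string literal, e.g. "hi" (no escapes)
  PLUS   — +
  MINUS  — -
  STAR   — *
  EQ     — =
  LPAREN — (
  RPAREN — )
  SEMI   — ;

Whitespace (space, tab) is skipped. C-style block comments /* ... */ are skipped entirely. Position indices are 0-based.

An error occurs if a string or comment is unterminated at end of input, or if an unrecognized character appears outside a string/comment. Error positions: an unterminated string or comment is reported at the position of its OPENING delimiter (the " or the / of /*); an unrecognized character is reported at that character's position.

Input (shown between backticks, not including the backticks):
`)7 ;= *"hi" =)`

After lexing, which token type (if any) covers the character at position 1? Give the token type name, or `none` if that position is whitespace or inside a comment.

Answer: NUM

Derivation:
pos=0: emit RPAREN ')'
pos=1: emit NUM '7' (now at pos=2)
pos=3: emit SEMI ';'
pos=4: emit EQ '='
pos=6: emit STAR '*'
pos=7: enter STRING mode
pos=7: emit STR "hi" (now at pos=11)
pos=12: emit EQ '='
pos=13: emit RPAREN ')'
DONE. 8 tokens: [RPAREN, NUM, SEMI, EQ, STAR, STR, EQ, RPAREN]
Position 1: char is '7' -> NUM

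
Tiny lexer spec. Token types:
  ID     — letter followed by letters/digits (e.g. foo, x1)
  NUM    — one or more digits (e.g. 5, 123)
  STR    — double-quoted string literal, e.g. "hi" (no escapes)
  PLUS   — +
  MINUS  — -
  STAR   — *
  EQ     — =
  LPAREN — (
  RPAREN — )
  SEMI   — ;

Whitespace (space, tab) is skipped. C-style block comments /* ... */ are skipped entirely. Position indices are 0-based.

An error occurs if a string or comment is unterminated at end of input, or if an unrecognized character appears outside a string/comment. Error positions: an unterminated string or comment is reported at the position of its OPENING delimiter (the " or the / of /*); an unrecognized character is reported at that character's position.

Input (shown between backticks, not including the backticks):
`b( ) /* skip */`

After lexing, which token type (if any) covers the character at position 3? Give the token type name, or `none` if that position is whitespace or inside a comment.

pos=0: emit ID 'b' (now at pos=1)
pos=1: emit LPAREN '('
pos=3: emit RPAREN ')'
pos=5: enter COMMENT mode (saw '/*')
exit COMMENT mode (now at pos=15)
DONE. 3 tokens: [ID, LPAREN, RPAREN]
Position 3: char is ')' -> RPAREN

Answer: RPAREN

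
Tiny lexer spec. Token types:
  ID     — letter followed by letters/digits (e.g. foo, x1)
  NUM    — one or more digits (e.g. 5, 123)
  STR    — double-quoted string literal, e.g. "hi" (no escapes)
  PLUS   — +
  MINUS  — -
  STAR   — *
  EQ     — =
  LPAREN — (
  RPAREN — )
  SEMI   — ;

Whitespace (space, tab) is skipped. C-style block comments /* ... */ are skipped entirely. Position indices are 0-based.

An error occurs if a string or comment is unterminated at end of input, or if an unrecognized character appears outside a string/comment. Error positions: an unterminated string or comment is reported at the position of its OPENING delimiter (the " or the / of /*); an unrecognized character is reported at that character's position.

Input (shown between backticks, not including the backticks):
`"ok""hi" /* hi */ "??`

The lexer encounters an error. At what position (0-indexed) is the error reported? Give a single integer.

Answer: 18

Derivation:
pos=0: enter STRING mode
pos=0: emit STR "ok" (now at pos=4)
pos=4: enter STRING mode
pos=4: emit STR "hi" (now at pos=8)
pos=9: enter COMMENT mode (saw '/*')
exit COMMENT mode (now at pos=17)
pos=18: enter STRING mode
pos=18: ERROR — unterminated string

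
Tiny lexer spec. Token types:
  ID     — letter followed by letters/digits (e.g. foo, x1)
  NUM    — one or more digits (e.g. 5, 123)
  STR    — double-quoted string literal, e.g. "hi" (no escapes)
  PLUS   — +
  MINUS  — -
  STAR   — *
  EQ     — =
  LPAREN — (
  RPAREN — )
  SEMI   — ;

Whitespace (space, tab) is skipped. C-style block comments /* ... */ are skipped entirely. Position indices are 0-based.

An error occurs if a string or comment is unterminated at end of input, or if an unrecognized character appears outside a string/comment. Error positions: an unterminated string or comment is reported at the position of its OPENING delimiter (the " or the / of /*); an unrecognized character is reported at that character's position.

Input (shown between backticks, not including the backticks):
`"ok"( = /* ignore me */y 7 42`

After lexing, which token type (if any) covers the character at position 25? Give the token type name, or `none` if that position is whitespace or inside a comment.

pos=0: enter STRING mode
pos=0: emit STR "ok" (now at pos=4)
pos=4: emit LPAREN '('
pos=6: emit EQ '='
pos=8: enter COMMENT mode (saw '/*')
exit COMMENT mode (now at pos=23)
pos=23: emit ID 'y' (now at pos=24)
pos=25: emit NUM '7' (now at pos=26)
pos=27: emit NUM '42' (now at pos=29)
DONE. 6 tokens: [STR, LPAREN, EQ, ID, NUM, NUM]
Position 25: char is '7' -> NUM

Answer: NUM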